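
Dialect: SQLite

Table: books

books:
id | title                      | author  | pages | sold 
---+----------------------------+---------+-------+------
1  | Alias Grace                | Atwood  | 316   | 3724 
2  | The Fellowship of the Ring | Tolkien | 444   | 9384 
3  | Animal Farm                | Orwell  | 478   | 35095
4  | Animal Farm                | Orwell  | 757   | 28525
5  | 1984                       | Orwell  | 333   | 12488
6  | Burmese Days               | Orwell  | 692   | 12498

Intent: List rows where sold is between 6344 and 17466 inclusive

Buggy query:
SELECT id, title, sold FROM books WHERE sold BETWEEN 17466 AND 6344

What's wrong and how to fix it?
Bug: BETWEEN expects the lower bound first; with 17466 AND 6344 the range is empty

Fix: Swap the bounds so the smaller value comes first

Corrected query:
SELECT id, title, sold FROM books WHERE sold BETWEEN 6344 AND 17466

Result:
id | title                      | sold 
---+----------------------------+------
2  | The Fellowship of the Ring | 9384 
5  | 1984                       | 12488
6  | Burmese Days               | 12498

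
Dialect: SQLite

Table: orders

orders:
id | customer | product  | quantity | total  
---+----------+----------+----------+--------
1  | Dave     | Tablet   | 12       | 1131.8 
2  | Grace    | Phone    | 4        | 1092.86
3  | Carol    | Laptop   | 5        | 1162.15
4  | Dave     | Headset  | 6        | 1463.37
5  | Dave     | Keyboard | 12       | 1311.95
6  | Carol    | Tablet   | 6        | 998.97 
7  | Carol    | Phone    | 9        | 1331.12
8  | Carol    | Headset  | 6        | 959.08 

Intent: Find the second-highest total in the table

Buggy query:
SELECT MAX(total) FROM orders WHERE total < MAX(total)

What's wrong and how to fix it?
Bug: MAX(total) on the right of the comparison is an aggregate-in-WHERE error

Fix: Compute the overall MAX in a subquery, then take MAX of rows below it

Corrected query:
SELECT MAX(total) FROM orders WHERE total < (SELECT MAX(total) FROM orders)

Result:
MAX(total)
----------
1331.12   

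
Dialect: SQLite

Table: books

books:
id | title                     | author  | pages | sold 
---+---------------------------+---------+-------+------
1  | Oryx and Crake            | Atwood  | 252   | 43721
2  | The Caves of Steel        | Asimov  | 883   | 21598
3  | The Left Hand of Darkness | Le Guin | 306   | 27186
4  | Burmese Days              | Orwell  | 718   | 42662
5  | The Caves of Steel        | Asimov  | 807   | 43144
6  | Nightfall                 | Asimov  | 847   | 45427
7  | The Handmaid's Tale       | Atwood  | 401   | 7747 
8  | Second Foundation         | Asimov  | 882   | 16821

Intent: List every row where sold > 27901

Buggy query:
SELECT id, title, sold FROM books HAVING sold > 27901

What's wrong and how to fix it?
Bug: This is a non-aggregate query (no GROUP BY, no aggregates), so in SQLite the HAVING clause is invalid here; a row-level condition belongs in WHERE

Fix: Replace HAVING with WHERE since the condition applies to individual rows

Corrected query:
SELECT id, title, sold FROM books WHERE sold > 27901

Result:
id | title              | sold 
---+--------------------+------
1  | Oryx and Crake     | 43721
4  | Burmese Days       | 42662
5  | The Caves of Steel | 43144
6  | Nightfall          | 45427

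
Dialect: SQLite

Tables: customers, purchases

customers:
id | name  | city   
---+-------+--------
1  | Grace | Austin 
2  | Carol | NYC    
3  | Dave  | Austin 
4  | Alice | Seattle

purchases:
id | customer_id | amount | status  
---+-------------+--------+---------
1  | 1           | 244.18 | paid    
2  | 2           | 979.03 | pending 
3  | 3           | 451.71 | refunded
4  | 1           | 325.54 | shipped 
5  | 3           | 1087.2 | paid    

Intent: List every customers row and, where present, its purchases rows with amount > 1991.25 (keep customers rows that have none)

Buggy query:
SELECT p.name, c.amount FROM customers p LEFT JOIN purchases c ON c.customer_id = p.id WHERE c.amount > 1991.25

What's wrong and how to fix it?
Bug: Filtering c.amount in WHERE discards the NULL rows produced by LEFT JOIN, turning it into an inner join

Fix: Put 'c.amount > 1991.25' in the JOIN's ON clause instead of WHERE

Corrected query:
SELECT p.name, c.amount FROM customers p LEFT JOIN purchases c ON c.customer_id = p.id AND c.amount > 1991.25

Result:
name  | amount
------+-------
Grace | NULL  
Carol | NULL  
Dave  | NULL  
Alice | NULL  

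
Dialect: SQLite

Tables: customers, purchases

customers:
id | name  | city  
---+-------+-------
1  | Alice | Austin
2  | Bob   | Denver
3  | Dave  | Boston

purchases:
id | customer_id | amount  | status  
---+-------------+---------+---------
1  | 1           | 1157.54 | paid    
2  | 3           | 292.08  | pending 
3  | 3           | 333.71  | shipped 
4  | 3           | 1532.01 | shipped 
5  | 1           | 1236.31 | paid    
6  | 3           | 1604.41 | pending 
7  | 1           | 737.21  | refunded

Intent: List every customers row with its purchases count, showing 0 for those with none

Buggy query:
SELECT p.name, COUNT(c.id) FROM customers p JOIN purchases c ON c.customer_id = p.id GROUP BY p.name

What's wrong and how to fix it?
Bug: An inner join excludes parents with zero children

Fix: Switch to LEFT JOIN to retain unmatched parent rows

Corrected query:
SELECT p.name, COUNT(c.id) FROM customers p LEFT JOIN purchases c ON c.customer_id = p.id GROUP BY p.name

Result:
name  | COUNT(c.id)
------+------------
Alice | 3          
Bob   | 0          
Dave  | 4          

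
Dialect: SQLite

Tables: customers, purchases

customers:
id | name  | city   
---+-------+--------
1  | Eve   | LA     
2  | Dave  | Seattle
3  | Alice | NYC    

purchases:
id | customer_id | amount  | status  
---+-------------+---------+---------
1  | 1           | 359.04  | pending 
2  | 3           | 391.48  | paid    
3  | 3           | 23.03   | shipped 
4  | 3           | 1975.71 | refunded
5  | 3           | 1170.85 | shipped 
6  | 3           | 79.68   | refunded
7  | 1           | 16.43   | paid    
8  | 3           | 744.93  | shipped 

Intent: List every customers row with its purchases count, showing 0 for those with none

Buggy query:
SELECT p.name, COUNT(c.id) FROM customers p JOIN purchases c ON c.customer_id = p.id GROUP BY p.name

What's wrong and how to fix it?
Bug: INNER JOIN drops customers rows that have no matching purchases rows

Fix: Switch to LEFT JOIN to retain unmatched parent rows

Corrected query:
SELECT p.name, COUNT(c.id) FROM customers p LEFT JOIN purchases c ON c.customer_id = p.id GROUP BY p.name

Result:
name  | COUNT(c.id)
------+------------
Alice | 6          
Dave  | 0          
Eve   | 2          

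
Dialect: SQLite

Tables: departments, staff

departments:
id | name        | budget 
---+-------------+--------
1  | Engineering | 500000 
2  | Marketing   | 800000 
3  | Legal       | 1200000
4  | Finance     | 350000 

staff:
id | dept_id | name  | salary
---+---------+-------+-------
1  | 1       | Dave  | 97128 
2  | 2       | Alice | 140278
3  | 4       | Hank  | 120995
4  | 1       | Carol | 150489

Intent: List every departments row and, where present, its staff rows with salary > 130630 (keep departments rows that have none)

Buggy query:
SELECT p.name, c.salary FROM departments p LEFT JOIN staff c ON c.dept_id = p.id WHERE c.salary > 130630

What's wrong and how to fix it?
Bug: A WHERE condition on the right-hand table after LEFT JOIN drops unmatched parents

Fix: Move the right-table condition into the ON clause so unmatched parents are kept

Corrected query:
SELECT p.name, c.salary FROM departments p LEFT JOIN staff c ON c.dept_id = p.id AND c.salary > 130630

Result:
name        | salary
------------+-------
Engineering | 150489
Marketing   | 140278
Legal       | NULL  
Finance     | NULL  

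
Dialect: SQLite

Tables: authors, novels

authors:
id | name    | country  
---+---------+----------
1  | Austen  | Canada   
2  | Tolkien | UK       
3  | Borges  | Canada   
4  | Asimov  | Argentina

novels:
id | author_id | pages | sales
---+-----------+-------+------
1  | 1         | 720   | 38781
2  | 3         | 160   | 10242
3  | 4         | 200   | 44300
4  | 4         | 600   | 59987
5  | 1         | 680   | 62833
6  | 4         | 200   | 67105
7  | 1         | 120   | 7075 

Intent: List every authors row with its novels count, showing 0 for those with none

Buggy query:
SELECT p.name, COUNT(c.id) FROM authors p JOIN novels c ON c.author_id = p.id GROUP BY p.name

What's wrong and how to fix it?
Bug: INNER JOIN drops authors rows that have no matching novels rows

Fix: Use LEFT JOIN so parents without children still appear (COUNT(c.id) gives 0)

Corrected query:
SELECT p.name, COUNT(c.id) FROM authors p LEFT JOIN novels c ON c.author_id = p.id GROUP BY p.name

Result:
name    | COUNT(c.id)
--------+------------
Asimov  | 3          
Austen  | 3          
Borges  | 1          
Tolkien | 0          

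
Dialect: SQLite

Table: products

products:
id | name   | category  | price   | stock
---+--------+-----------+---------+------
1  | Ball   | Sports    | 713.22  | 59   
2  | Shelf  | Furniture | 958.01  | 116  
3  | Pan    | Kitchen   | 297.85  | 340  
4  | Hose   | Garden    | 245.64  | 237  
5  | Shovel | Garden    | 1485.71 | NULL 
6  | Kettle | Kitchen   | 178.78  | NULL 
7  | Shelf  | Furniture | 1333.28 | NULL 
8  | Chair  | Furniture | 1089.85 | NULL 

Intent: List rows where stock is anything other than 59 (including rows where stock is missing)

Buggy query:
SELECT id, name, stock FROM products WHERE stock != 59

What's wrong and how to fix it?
Bug: Inequality against NULL is unknown, not true; rows with NULL are dropped

Fix: Handle NULL separately with IS NULL alongside the inequality

Corrected query:
SELECT id, name, stock FROM products WHERE stock != 59 OR stock IS NULL

Result:
id | name   | stock
---+--------+------
2  | Shelf  | 116  
3  | Pan    | 340  
4  | Hose   | 237  
5  | Shovel | NULL 
6  | Kettle | NULL 
7  | Shelf  | NULL 
8  | Chair  | NULL 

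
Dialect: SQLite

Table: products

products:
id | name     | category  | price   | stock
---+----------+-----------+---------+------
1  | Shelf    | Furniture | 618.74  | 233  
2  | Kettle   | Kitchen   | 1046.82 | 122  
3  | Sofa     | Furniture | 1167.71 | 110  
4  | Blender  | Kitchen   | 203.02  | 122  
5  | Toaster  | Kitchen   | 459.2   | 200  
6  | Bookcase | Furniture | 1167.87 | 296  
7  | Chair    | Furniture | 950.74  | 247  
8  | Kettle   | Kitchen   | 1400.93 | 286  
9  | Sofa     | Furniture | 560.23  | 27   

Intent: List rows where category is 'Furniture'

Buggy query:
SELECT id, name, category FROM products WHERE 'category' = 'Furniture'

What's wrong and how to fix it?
Bug: 'category' in single quotes is a string literal, not the column; the comparison is literal-vs-literal and never true

Fix: Reference the column as category without single quotes

Corrected query:
SELECT id, name, category FROM products WHERE category = 'Furniture'

Result:
id | name     | category 
---+----------+----------
1  | Shelf    | Furniture
3  | Sofa     | Furniture
6  | Bookcase | Furniture
7  | Chair    | Furniture
9  | Sofa     | Furniture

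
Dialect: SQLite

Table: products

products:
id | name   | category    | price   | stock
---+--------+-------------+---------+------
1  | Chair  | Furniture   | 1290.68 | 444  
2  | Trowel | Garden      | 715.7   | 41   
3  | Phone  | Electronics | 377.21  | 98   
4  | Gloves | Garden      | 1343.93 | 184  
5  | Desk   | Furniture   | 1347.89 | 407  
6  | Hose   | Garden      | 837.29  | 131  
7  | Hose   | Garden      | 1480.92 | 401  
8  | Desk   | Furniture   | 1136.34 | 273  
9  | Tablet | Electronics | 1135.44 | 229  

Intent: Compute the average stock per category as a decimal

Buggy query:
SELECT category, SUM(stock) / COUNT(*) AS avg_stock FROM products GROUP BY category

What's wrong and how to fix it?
Bug: Both operands are integers, so '/' performs integer division and truncates

Fix: Multiply by 1.0 (or CAST to REAL) to force floating-point division

Corrected query:
SELECT category, SUM(stock) * 1.0 / COUNT(*) AS avg_stock FROM products GROUP BY category

Result:
category    | avg_stock 
------------+-----------
Electronics | 163.5     
Furniture   | 374.666667
Garden      | 189.25    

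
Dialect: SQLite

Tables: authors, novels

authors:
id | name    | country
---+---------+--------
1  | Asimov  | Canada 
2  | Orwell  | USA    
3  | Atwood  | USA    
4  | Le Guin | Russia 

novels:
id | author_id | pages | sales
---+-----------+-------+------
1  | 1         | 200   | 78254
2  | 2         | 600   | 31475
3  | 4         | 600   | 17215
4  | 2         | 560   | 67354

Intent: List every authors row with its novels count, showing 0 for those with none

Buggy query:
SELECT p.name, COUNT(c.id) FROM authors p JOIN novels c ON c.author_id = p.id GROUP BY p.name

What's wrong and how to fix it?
Bug: An inner join excludes parents with zero children

Fix: Switch to LEFT JOIN to retain unmatched parent rows

Corrected query:
SELECT p.name, COUNT(c.id) FROM authors p LEFT JOIN novels c ON c.author_id = p.id GROUP BY p.name

Result:
name    | COUNT(c.id)
--------+------------
Asimov  | 1          
Atwood  | 0          
Le Guin | 1          
Orwell  | 2          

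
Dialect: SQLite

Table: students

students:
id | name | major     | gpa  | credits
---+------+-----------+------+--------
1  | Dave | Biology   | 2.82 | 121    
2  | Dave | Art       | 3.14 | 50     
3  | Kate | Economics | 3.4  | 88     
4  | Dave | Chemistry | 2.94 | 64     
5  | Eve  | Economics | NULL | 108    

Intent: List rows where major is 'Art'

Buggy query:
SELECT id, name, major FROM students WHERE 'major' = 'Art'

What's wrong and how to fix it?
Bug: Single quotes denote string literals in SQL; the column name is being compared as a constant string

Fix: Remove the quotes around the column name (or use double quotes for an identifier)

Corrected query:
SELECT id, name, major FROM students WHERE major = 'Art'

Result:
id | name | major
---+------+------
2  | Dave | Art  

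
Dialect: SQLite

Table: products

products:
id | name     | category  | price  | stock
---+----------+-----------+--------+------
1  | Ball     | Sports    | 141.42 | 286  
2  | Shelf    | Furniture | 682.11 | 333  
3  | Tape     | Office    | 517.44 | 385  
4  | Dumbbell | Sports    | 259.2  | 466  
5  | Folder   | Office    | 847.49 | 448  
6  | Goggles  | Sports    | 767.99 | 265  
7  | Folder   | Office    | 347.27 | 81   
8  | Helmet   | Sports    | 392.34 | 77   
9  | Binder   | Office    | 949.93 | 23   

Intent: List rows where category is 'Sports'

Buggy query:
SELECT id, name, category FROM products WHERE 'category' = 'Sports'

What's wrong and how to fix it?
Bug: Single quotes denote string literals in SQL; the column name is being compared as a constant string

Fix: Remove the quotes around the column name (or use double quotes for an identifier)

Corrected query:
SELECT id, name, category FROM products WHERE category = 'Sports'

Result:
id | name     | category
---+----------+---------
1  | Ball     | Sports  
4  | Dumbbell | Sports  
6  | Goggles  | Sports  
8  | Helmet   | Sports  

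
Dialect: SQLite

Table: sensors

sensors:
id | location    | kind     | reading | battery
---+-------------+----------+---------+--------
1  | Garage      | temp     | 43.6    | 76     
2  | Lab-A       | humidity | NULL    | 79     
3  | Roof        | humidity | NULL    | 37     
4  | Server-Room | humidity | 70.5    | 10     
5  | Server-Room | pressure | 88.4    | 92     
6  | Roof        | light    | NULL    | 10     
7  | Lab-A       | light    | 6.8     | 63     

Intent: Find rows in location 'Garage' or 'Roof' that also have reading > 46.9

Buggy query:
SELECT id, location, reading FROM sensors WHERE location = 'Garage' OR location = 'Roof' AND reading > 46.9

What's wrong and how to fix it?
Bug: Without parentheses, AND is evaluated before OR, so the reading filter only applies to the 'Roof' branch

Fix: Add parentheses around the OR so the AND applies to both alternatives

Corrected query:
SELECT id, location, reading FROM sensors WHERE (location = 'Garage' OR location = 'Roof') AND reading > 46.9

Result:
(no rows)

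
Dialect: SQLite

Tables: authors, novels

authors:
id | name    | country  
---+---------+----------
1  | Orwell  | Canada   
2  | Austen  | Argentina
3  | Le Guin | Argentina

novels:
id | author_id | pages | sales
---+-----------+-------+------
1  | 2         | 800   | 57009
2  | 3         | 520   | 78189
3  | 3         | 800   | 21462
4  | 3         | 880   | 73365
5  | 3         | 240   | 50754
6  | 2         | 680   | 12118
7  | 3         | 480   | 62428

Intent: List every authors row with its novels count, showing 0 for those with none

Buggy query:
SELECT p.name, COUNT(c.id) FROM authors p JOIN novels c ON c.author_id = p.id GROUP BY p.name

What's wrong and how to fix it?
Bug: INNER JOIN drops authors rows that have no matching novels rows

Fix: Switch to LEFT JOIN to retain unmatched parent rows

Corrected query:
SELECT p.name, COUNT(c.id) FROM authors p LEFT JOIN novels c ON c.author_id = p.id GROUP BY p.name

Result:
name    | COUNT(c.id)
--------+------------
Austen  | 2          
Le Guin | 5          
Orwell  | 0          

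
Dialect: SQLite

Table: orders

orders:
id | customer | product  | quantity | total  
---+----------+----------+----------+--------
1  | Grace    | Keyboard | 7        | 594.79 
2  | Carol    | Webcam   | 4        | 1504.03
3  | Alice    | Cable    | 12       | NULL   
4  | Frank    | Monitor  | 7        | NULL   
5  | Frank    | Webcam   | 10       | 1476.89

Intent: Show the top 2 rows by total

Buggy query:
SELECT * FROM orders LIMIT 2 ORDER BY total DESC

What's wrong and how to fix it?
Bug: LIMIT must come after ORDER BY

Fix: Sort with ORDER BY, then apply LIMIT

Corrected query:
SELECT * FROM orders ORDER BY total DESC LIMIT 2

Result:
id | customer | product | quantity | total  
---+----------+---------+----------+--------
2  | Carol    | Webcam  | 4        | 1504.03
5  | Frank    | Webcam  | 10       | 1476.89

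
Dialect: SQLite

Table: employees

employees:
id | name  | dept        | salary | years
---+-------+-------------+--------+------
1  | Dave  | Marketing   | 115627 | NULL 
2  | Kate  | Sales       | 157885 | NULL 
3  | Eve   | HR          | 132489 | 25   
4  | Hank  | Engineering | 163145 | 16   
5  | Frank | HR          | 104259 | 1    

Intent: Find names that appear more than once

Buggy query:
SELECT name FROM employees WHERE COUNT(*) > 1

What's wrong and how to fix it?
Bug: COUNT(*) is an aggregate and cannot be used in WHERE

Fix: GROUP BY name, then filter groups with HAVING COUNT(*) > 1

Corrected query:
SELECT name FROM employees GROUP BY name HAVING COUNT(*) > 1

Result:
(no rows)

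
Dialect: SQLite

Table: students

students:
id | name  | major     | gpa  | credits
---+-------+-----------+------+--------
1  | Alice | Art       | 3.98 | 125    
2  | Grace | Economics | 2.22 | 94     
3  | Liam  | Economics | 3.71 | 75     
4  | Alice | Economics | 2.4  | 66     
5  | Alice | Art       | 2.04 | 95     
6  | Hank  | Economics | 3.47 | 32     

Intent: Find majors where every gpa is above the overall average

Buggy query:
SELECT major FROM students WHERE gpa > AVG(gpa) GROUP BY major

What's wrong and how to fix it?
Bug: WHERE evaluates per row before aggregation, so AVG() is unavailable

Fix: Use a subquery for AVG and a HAVING MIN(...) filter so the condition holds for every row in the group

Corrected query:
SELECT major FROM students GROUP BY major HAVING MIN(gpa) > (SELECT AVG(gpa) FROM students)

Result:
(no rows)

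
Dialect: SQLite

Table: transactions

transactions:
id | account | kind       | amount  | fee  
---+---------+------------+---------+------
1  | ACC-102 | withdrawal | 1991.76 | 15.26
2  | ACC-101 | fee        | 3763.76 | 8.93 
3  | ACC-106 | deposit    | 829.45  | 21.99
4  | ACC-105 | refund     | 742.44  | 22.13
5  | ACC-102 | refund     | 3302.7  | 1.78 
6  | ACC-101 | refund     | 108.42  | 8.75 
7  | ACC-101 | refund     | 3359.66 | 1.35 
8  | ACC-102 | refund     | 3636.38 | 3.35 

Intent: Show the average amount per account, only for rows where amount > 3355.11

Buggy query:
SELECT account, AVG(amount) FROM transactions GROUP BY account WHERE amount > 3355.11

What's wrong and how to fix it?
Bug: WHERE cannot follow GROUP BY

Fix: Place WHERE between FROM and GROUP BY

Corrected query:
SELECT account, AVG(amount) FROM transactions WHERE amount > 3355.11 GROUP BY account

Result:
account | AVG(amount)
--------+------------
ACC-101 | 3561.71    
ACC-102 | 3636.38    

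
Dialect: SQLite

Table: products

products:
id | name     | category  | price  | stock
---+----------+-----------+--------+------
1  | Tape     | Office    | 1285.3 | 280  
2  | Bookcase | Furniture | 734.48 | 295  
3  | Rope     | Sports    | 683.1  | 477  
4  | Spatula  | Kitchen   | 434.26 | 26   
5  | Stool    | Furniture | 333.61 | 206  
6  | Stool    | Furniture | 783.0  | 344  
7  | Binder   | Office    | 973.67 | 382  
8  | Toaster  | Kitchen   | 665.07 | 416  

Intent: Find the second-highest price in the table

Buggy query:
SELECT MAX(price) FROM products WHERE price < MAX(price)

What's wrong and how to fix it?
Bug: MAX(price) on the right of the comparison is an aggregate-in-WHERE error

Fix: Compute the overall MAX in a subquery, then take MAX of rows below it

Corrected query:
SELECT MAX(price) FROM products WHERE price < (SELECT MAX(price) FROM products)

Result:
MAX(price)
----------
973.67    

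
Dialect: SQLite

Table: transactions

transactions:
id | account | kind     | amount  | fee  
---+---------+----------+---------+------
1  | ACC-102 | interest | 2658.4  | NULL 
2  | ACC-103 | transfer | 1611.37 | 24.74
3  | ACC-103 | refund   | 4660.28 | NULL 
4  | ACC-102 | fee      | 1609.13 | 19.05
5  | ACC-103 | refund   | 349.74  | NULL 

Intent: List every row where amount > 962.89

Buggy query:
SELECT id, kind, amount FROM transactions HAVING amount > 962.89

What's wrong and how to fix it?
Bug: This is a non-aggregate query (no GROUP BY, no aggregates), so in SQLite the HAVING clause is invalid here; a row-level condition belongs in WHERE

Fix: Use WHERE for row-level filtering

Corrected query:
SELECT id, kind, amount FROM transactions WHERE amount > 962.89

Result:
id | kind     | amount 
---+----------+--------
1  | interest | 2658.4 
2  | transfer | 1611.37
3  | refund   | 4660.28
4  | fee      | 1609.13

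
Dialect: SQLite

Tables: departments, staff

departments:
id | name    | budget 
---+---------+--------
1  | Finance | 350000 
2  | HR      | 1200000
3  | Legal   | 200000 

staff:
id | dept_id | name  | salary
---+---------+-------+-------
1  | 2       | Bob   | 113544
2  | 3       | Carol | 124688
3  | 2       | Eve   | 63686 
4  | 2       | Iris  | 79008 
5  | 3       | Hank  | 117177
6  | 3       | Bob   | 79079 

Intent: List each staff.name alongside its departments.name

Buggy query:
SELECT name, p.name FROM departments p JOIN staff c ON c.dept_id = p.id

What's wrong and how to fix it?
Bug: 'name' exists in both joined tables, so the database can't tell which one is meant

Fix: Qualify the column with its table alias (c.name)

Corrected query:
SELECT c.name, p.name FROM departments p JOIN staff c ON c.dept_id = p.id

Result:
name  | name 
------+------
Bob   | HR   
Carol | Legal
Eve   | HR   
Iris  | HR   
Hank  | Legal
Bob   | Legal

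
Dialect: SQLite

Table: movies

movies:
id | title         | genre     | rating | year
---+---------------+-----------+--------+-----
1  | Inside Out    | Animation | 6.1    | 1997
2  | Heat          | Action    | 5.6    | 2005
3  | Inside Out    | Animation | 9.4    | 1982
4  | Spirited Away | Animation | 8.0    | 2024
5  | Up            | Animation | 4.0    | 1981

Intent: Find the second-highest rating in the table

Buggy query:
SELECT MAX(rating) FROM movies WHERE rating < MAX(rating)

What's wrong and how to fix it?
Bug: MAX(rating) on the right of the comparison is an aggregate-in-WHERE error

Fix: Compute the overall MAX in a subquery, then take MAX of rows below it

Corrected query:
SELECT MAX(rating) FROM movies WHERE rating < (SELECT MAX(rating) FROM movies)

Result:
MAX(rating)
-----------
8          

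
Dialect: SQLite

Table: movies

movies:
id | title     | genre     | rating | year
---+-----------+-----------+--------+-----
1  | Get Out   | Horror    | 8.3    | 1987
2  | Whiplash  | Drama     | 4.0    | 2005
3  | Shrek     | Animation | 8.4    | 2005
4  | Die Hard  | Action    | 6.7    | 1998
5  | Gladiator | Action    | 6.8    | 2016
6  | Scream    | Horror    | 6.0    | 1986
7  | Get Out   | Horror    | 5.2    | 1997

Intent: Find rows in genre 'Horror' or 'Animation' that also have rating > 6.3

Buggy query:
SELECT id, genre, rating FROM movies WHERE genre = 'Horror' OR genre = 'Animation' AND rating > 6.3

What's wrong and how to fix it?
Bug: AND binds tighter than OR, so this parses as genre = 'Horror' OR (genre = 'Animation' AND rating > 6.3)

Fix: Group the OR with parentheses (or use IN), then AND the threshold

Corrected query:
SELECT id, genre, rating FROM movies WHERE (genre = 'Horror' OR genre = 'Animation') AND rating > 6.3

Result:
id | genre     | rating
---+-----------+-------
1  | Horror    | 8.3   
3  | Animation | 8.4   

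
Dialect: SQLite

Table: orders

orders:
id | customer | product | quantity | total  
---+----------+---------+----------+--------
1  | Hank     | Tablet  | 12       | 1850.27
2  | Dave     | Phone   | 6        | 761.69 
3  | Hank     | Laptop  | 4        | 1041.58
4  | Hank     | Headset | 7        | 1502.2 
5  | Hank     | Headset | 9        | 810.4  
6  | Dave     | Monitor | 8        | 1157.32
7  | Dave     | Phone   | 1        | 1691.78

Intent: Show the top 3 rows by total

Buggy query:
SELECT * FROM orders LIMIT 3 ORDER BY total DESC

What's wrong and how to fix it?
Bug: ORDER BY cannot follow LIMIT; LIMIT is the final clause

Fix: Swap the clauses: ORDER BY first, then LIMIT

Corrected query:
SELECT * FROM orders ORDER BY total DESC LIMIT 3

Result:
id | customer | product | quantity | total  
---+----------+---------+----------+--------
1  | Hank     | Tablet  | 12       | 1850.27
7  | Dave     | Phone   | 1        | 1691.78
4  | Hank     | Headset | 7        | 1502.2 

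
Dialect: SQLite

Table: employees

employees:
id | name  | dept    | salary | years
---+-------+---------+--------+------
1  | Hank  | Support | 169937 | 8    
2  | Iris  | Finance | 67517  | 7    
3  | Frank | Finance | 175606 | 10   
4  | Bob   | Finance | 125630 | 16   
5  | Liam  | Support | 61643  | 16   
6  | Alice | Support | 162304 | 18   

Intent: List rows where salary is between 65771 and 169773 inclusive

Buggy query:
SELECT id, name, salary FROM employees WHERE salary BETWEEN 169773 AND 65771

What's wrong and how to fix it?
Bug: The bounds are reversed; BETWEEN a AND b requires a <= b to match anything

Fix: Swap the bounds so the smaller value comes first

Corrected query:
SELECT id, name, salary FROM employees WHERE salary BETWEEN 65771 AND 169773

Result:
id | name  | salary
---+-------+-------
2  | Iris  | 67517 
4  | Bob   | 125630
6  | Alice | 162304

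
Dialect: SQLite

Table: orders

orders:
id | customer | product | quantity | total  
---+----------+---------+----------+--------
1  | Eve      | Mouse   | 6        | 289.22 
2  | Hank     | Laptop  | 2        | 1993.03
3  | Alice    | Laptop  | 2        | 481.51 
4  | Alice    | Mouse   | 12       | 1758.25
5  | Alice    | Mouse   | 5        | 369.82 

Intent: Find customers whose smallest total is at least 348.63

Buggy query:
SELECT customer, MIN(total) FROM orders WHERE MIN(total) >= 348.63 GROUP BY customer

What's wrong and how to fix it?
Bug: Aggregates like MIN are computed per group after WHERE runs

Fix: Use HAVING for the per-group MIN condition

Corrected query:
SELECT customer, MIN(total) FROM orders GROUP BY customer HAVING MIN(total) >= 348.63

Result:
customer | MIN(total)
---------+-----------
Alice    | 369.82    
Hank     | 1993.03   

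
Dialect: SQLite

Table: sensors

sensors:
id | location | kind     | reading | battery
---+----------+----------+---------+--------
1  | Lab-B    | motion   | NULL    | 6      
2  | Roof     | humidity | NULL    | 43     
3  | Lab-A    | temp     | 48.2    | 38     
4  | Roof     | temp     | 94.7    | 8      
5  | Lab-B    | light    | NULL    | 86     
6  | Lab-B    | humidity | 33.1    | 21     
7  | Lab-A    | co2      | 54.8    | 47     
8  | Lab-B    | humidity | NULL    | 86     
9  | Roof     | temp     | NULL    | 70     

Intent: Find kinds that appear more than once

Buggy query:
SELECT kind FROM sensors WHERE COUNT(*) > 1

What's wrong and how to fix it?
Bug: WHERE can't reference COUNT(*); aggregates are computed after WHERE

Fix: GROUP BY kind, then filter groups with HAVING COUNT(*) > 1

Corrected query:
SELECT kind FROM sensors GROUP BY kind HAVING COUNT(*) > 1

Result:
kind    
--------
humidity
temp    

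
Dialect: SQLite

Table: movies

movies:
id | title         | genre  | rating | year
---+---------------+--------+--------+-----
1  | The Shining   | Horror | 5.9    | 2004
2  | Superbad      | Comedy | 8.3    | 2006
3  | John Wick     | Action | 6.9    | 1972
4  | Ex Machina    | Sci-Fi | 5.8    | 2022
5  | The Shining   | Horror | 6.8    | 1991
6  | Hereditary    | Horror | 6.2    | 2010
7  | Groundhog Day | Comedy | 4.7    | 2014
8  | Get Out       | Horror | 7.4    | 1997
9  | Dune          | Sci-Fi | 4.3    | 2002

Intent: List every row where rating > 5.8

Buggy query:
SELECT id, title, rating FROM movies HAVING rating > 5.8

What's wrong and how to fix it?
Bug: HAVING filters the output of aggregation, but this query has no GROUP BY and no aggregate functions, so SQLite rejects it (HAVING clause on a non-aggregate query); the condition here is per row

Fix: Use WHERE for row-level filtering

Corrected query:
SELECT id, title, rating FROM movies WHERE rating > 5.8

Result:
id | title       | rating
---+-------------+-------
1  | The Shining | 5.9   
2  | Superbad    | 8.3   
3  | John Wick   | 6.9   
5  | The Shining | 6.8   
6  | Hereditary  | 6.2   
8  | Get Out     | 7.4   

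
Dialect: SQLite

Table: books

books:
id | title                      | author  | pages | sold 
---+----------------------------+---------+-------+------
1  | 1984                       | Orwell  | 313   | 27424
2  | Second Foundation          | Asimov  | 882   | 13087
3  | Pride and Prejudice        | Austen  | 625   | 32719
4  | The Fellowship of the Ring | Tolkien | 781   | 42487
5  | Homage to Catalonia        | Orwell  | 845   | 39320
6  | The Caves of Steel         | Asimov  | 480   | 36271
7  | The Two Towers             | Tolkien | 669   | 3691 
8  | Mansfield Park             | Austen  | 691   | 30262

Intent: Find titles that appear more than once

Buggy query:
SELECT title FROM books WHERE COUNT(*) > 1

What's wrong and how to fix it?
Bug: WHERE can't reference COUNT(*); aggregates are computed after WHERE

Fix: Group first, then use HAVING for the count condition

Corrected query:
SELECT title FROM books GROUP BY title HAVING COUNT(*) > 1

Result:
(no rows)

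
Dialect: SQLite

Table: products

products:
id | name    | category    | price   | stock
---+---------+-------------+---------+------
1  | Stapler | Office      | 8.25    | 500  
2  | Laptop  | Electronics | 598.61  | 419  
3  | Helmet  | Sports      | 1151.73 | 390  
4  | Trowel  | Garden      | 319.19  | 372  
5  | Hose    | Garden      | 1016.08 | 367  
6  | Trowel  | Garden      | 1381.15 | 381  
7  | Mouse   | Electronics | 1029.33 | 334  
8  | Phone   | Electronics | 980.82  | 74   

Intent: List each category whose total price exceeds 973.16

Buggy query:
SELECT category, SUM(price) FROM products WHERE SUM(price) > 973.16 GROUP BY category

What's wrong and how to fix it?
Bug: WHERE runs before GROUP BY, so aggregates aren't available there

Fix: Move the aggregate condition to a HAVING clause

Corrected query:
SELECT category, SUM(price) FROM products GROUP BY category HAVING SUM(price) > 973.16

Result:
category    | SUM(price)
------------+-----------
Electronics | 2608.76   
Garden      | 2716.42   
Sports      | 1151.73   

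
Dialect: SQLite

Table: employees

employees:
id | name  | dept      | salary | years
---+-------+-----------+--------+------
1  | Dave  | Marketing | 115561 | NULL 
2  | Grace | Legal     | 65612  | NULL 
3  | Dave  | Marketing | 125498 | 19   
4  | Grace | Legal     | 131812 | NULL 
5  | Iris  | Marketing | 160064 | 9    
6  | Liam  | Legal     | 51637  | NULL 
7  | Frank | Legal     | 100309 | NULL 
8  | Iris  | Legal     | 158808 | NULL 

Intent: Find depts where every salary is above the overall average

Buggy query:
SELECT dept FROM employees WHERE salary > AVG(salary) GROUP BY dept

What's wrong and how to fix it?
Bug: AVG() is an aggregate; it can't sit directly in WHERE

Fix: Compute the overall average in a scalar subquery and compare each group's MIN against it in HAVING

Corrected query:
SELECT dept FROM employees GROUP BY dept HAVING MIN(salary) > (SELECT AVG(salary) FROM employees)

Result:
dept     
---------
Marketing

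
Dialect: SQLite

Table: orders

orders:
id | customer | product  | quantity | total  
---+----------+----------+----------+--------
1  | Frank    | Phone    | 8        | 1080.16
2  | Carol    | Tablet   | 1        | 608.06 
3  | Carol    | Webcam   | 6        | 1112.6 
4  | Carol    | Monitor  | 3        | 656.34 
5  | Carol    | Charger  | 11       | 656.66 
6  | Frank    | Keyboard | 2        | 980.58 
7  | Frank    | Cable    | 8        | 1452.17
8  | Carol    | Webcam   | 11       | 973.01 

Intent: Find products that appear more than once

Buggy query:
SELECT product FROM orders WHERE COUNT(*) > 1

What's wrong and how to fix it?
Bug: WHERE can't reference COUNT(*); aggregates are computed after WHERE

Fix: Group first, then use HAVING for the count condition

Corrected query:
SELECT product FROM orders GROUP BY product HAVING COUNT(*) > 1

Result:
product
-------
Webcam 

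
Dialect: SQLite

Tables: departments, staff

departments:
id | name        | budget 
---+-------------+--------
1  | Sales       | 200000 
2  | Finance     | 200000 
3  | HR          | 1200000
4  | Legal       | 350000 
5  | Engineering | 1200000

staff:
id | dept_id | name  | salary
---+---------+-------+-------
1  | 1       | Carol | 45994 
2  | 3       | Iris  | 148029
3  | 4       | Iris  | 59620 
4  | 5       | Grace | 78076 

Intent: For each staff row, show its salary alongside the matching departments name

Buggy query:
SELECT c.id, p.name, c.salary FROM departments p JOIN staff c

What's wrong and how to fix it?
Bug: JOIN with no ON clause produces a cartesian product; every staff row pairs with every departments row

Fix: Add ON c.dept_id = p.id to the JOIN

Corrected query:
SELECT c.id, p.name, c.salary FROM departments p JOIN staff c ON c.dept_id = p.id

Result:
id | name        | salary
---+-------------+-------
1  | Sales       | 45994 
2  | HR          | 148029
3  | Legal       | 59620 
4  | Engineering | 78076 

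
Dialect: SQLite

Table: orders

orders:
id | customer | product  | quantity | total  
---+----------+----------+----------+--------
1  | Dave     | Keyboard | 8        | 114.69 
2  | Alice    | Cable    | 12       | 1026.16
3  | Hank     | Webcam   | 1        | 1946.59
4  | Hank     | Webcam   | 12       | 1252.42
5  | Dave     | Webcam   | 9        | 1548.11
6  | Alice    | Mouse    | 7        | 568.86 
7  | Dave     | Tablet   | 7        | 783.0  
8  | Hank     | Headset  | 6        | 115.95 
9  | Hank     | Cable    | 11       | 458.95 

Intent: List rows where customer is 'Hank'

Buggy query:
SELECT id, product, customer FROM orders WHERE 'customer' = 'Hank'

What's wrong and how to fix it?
Bug: Single quotes denote string literals in SQL; the column name is being compared as a constant string

Fix: Reference the column as customer without single quotes

Corrected query:
SELECT id, product, customer FROM orders WHERE customer = 'Hank'

Result:
id | product | customer
---+---------+---------
3  | Webcam  | Hank    
4  | Webcam  | Hank    
8  | Headset | Hank    
9  | Cable   | Hank    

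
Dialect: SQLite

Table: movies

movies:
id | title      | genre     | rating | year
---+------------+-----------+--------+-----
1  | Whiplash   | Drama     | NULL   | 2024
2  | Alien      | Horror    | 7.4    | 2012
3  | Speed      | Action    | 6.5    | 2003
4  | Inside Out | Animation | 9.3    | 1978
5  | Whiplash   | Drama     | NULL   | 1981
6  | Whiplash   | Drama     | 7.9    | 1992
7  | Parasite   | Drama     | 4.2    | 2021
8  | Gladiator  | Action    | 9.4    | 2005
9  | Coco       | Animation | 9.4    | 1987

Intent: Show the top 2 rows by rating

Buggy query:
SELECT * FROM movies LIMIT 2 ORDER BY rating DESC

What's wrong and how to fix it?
Bug: ORDER BY cannot follow LIMIT; LIMIT is the final clause

Fix: Swap the clauses: ORDER BY first, then LIMIT

Corrected query:
SELECT * FROM movies ORDER BY rating DESC LIMIT 2

Result:
id | title     | genre     | rating | year
---+-----------+-----------+--------+-----
8  | Gladiator | Action    | 9.4    | 2005
9  | Coco      | Animation | 9.4    | 1987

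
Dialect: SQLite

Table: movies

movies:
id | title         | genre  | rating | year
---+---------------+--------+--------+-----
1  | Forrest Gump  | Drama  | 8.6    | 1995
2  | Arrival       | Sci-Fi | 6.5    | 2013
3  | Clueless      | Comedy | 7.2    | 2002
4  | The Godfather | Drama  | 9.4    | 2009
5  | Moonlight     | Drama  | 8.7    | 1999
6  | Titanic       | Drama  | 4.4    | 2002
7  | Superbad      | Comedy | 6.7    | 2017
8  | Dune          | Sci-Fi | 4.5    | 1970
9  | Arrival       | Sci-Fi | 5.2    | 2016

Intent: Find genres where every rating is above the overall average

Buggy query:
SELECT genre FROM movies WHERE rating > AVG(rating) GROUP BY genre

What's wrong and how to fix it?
Bug: AVG() is an aggregate; it can't sit directly in WHERE

Fix: Compute the overall average in a scalar subquery and compare each group's MIN against it in HAVING

Corrected query:
SELECT genre FROM movies GROUP BY genre HAVING MIN(rating) > (SELECT AVG(rating) FROM movies)

Result:
(no rows)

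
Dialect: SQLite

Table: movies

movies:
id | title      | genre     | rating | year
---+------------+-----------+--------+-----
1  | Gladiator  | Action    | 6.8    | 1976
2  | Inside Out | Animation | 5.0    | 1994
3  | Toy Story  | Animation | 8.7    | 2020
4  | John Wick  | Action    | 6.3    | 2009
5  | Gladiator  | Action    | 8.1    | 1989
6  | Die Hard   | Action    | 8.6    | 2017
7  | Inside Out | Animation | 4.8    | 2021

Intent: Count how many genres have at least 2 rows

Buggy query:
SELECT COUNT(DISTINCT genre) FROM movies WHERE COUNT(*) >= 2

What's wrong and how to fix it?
Bug: COUNT(*) cannot appear in WHERE; the per-group count doesn't exist yet

Fix: Use a subquery that GROUPs and filters with HAVING, then count its rows

Corrected query:
SELECT COUNT(*) FROM (SELECT genre FROM movies GROUP BY genre HAVING COUNT(*) >= 2)

Result:
COUNT(*)
--------
2       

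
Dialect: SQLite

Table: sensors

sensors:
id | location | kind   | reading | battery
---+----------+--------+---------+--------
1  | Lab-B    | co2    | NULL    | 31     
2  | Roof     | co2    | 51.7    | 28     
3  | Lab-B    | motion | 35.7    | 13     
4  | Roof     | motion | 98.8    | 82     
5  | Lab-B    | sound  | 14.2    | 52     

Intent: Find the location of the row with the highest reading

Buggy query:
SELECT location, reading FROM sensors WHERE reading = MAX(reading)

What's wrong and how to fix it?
Bug: WHERE is evaluated per row; an aggregate over the whole table isn't defined there

Fix: Wrap MAX in a scalar subquery so WHERE compares against a single value

Corrected query:
SELECT location, reading FROM sensors WHERE reading = (SELECT MAX(reading) FROM sensors)

Result:
location | reading
---------+--------
Roof     | 98.8   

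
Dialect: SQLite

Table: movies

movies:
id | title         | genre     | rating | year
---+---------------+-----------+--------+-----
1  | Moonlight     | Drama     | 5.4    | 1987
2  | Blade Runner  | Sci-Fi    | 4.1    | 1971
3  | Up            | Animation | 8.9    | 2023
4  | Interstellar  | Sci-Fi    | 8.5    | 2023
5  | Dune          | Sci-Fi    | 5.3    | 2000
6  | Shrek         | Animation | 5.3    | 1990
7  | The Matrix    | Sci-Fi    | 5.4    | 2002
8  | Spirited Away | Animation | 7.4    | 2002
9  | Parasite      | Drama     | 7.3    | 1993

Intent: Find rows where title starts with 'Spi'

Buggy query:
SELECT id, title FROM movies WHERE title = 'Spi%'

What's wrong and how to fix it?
Bug: '=' compares the literal string including the % character; pattern matching needs LIKE

Fix: Use LIKE for wildcard pattern matching

Corrected query:
SELECT id, title FROM movies WHERE title LIKE 'Spi%'

Result:
id | title        
---+--------------
8  | Spirited Away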